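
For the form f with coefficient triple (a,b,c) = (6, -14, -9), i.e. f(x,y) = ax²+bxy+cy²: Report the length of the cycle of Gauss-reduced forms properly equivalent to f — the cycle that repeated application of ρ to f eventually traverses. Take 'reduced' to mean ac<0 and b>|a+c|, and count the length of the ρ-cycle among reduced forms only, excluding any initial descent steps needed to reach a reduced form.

D = 412, ⌊√D⌋ = 20
descent: ρ → (-9,14,6)  [lands on river]
river: ρ → (6,10,-13)
river: ρ → (-13,16,3)
river: ρ → (3,20,-1)
river: ρ → (-1,20,3)
river: ρ → (3,16,-13)
river: ρ → (-13,10,6)
river: ρ → (6,14,-9)
river: ρ → (-9,4,11)
river: ρ → (11,18,-2)
river: ρ → (-2,18,11)
river: ρ → (11,4,-9)
ρ-cycle length = 12 (tail of 1 descent step not counted)

12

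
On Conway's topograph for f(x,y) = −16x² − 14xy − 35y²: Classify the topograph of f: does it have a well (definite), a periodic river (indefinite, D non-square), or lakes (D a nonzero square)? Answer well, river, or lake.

D = b²−4ac = (-14)² − 4·(-16)·(-35) = -2044
D < 0 ⇒ definite ⇒ every region one sign ⇒ single well

well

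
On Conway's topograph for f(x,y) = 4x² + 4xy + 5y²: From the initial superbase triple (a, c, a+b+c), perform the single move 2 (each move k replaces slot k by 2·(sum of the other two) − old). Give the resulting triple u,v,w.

start (4,5,13) = (f(1,0),f(0,1),f(1,1))
replace slot 2: 2·(4+13) − 5 = 29 → (4,29,13)

4,29,13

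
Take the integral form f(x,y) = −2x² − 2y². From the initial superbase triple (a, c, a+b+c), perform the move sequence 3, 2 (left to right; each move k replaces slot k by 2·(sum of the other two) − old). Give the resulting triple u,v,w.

start (-2,-2,-4) = (f(1,0),f(0,1),f(1,1))
replace slot 3: 2·((-2)+(-2)) − (-4) = -4 → (-2,-2,-4)
replace slot 2: 2·((-2)+(-4)) − (-2) = -10 → (-2,-10,-4)

-2,-10,-4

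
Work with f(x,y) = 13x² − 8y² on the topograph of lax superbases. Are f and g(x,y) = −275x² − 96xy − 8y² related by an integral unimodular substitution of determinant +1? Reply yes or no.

D₁ = 416, D₂ = 416
river cycle of f (length 6): (-8, 16, 5), (5, 14, -11), (-11, 8, 8), (8, 8, -11), (-11, 14, 5), (5, 16, -8)
river cycle of g (length 6): (-8, 16, 5), (5, 14, -11), (-11, 8, 8), (8, 8, -11), (-11, 14, 5), (5, 16, -8)
cycles coincide ⇒ equivalent

yes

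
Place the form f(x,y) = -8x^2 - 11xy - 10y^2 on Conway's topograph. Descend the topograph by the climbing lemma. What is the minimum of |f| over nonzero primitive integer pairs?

translate: b→-5 (≡11 mod 16), so (8,11,10)→(8,-5,7)
flip: (8,-5,7)→(7,5,8)
reduced (well bottom): (7,5,8) with a≤c, −a<b≤a
well minimum |f| = |-7| = 7 (negative-definite)

7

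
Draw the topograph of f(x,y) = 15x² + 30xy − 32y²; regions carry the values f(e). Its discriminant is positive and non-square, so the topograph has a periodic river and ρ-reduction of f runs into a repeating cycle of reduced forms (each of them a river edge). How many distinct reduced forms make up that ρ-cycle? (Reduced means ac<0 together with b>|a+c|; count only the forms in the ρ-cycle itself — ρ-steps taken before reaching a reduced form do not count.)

D = 2820, ⌊√D⌋ = 53
river: ρ → (-32,34,13)
river: ρ → (13,44,-17)
river: ρ → (-17,24,33)
river: ρ → (33,42,-8)
river: ρ → (-8,38,43)
river: ρ → (43,48,-3)
river: ρ → (-3,48,43)
river: ρ → (43,38,-8)
river: ρ → (-8,42,33)
river: ρ → (33,24,-17)
river: ρ → (-17,44,13)
river: ρ → (13,34,-32)
river: ρ → (-32,30,15)
river: ρ → (15,30,-32)
ρ-cycle length = 14 (tail of 0 descent steps not counted)

14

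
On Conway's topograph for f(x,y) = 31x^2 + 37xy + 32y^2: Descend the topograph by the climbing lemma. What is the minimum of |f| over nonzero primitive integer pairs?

translate: b→-25 (≡37 mod 62), so (31,37,32)→(31,-25,26)
flip: (31,-25,26)→(26,25,31)
reduced (well bottom): (26,25,31) with a≤c, −a<b≤a
well minimum = a = 26

26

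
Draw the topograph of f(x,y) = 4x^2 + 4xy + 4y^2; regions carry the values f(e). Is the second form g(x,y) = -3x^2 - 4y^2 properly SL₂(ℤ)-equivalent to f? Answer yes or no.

D₁ = -48, D₂ = -48
f: reduced (well bottom): (4,4,4) with a≤c, −a<b≤a
g is negative-definite; reduce −g:
−g: reduced (well bottom): (3,0,4) with a≤c, −a<b≤a
flip sign back: reduced form of g is (-3,0,-4)
reduced forms (4, 4, 4) vs (-3, 0, -4) ⇒ inequivalent

no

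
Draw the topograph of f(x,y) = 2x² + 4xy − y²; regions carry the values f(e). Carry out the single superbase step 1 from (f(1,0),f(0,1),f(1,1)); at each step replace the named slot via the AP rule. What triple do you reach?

start (2,-1,5) = (f(1,0),f(0,1),f(1,1))
replace slot 1: 2·((-1)+5) − 2 = 6 → (6,-1,5)

6,-1,5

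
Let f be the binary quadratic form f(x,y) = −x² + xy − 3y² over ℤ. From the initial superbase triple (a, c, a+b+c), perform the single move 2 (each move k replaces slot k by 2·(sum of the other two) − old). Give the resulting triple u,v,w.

start (-1,-3,-3) = (f(1,0),f(0,1),f(1,1))
replace slot 2: 2·((-1)+(-3)) − (-3) = -5 → (-1,-5,-3)

-1,-5,-3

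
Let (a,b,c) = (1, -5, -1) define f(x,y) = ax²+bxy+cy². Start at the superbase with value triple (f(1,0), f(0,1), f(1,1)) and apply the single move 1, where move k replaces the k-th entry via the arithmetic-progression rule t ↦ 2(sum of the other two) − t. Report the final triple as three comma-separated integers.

start (1,-1,-5) = (f(1,0),f(0,1),f(1,1))
replace slot 1: 2·((-1)+(-5)) − 1 = -13 → (-13,-1,-5)

-13,-1,-5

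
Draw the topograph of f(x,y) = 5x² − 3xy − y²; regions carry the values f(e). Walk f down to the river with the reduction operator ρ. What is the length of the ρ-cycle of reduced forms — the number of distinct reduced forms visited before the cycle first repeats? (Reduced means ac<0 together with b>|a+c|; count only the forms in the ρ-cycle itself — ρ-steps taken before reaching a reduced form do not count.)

D = 29, ⌊√D⌋ = 5
descent: ρ → (-1,5,1)  [lands on river]
river: ρ → (1,5,-1)
ρ-cycle length = 2 (tail of 1 descent step not counted)

2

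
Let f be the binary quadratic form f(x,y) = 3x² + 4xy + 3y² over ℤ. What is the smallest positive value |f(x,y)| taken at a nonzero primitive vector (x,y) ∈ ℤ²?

translate: b→-2 (≡4 mod 6), so (3,4,3)→(3,-2,2)
flip: (3,-2,2)→(2,2,3)
reduced (well bottom): (2,2,3) with a≤c, −a<b≤a
well minimum = a = 2

2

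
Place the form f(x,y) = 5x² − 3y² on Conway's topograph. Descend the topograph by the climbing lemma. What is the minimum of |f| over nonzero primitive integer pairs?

descent: ρ → (-3,6,2)  [lands on river]
river: ρ → (2,6,-3)
closes: descent 1, river 2
min |a| on river = 2

2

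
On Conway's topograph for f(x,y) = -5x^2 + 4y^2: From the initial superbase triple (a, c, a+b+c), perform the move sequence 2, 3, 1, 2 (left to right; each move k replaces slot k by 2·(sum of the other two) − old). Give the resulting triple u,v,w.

start (-5,4,-1) = (f(1,0),f(0,1),f(1,1))
replace slot 2: 2·((-5)+(-1)) − 4 = -16 → (-5,-16,-1)
replace slot 3: 2·((-5)+(-16)) − (-1) = -41 → (-5,-16,-41)
replace slot 1: 2·((-16)+(-41)) − (-5) = -109 → (-109,-16,-41)
replace slot 2: 2·((-109)+(-41)) − (-16) = -284 → (-109,-284,-41)

-109,-284,-41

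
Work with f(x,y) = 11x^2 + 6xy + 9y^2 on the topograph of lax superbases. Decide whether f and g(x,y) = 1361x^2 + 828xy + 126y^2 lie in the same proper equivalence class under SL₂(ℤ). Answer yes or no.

D₁ = -360, D₂ = -360
f: flip: (11,6,9)→(9,-6,11)
f: reduced (well bottom): (9,-6,11) with a≤c, −a<b≤a
g: flip: (1361,828,126)→(126,-828,1361)
g: translate: b→-72 (≡-828 mod 252), so (126,-828,1361)→(126,-72,11)
g: flip: (126,-72,11)→(11,72,126)
g: translate: b→6 (≡72 mod 22), so (11,72,126)→(11,6,9)
g: flip: (11,6,9)→(9,-6,11)
g: reduced (well bottom): (9,-6,11) with a≤c, −a<b≤a
reduced forms (9, -6, 11) vs (9, -6, 11) ⇒ equivalent

yes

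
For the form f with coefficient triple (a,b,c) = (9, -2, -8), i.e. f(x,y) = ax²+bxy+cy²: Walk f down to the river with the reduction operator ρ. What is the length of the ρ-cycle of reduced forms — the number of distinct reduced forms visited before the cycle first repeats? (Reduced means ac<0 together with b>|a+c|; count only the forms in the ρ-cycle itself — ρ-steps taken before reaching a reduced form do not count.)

D = 292, ⌊√D⌋ = 17
descent: ρ → (-8,2,9)  [lands on river]
river: ρ → (9,16,-1)
river: ρ → (-1,16,9)
river: ρ → (9,2,-8)
river: ρ → (-8,14,3)
river: ρ → (3,16,-3)
river: ρ → (-3,14,8)
river: ρ → (8,2,-9)
river: ρ → (-9,16,1)
river: ρ → (1,16,-9)
river: ρ → (-9,2,8)
river: ρ → (8,14,-3)
river: ρ → (-3,16,3)
river: ρ → (3,14,-8)
ρ-cycle length = 14 (tail of 1 descent step not counted)

14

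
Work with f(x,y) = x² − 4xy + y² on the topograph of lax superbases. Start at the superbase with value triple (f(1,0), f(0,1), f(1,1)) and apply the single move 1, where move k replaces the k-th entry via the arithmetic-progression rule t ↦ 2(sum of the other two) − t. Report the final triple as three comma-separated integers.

start (1,1,-2) = (f(1,0),f(0,1),f(1,1))
replace slot 1: 2·(1+(-2)) − 1 = -3 → (-3,1,-2)

-3,1,-2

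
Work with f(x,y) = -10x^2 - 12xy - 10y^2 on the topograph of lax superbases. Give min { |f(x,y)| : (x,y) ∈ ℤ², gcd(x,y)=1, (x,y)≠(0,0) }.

translate: b→-8 (≡12 mod 20), so (10,12,10)→(10,-8,8)
flip: (10,-8,8)→(8,8,10)
reduced (well bottom): (8,8,10) with a≤c, −a<b≤a
well minimum |f| = |-8| = 8 (negative-definite)

8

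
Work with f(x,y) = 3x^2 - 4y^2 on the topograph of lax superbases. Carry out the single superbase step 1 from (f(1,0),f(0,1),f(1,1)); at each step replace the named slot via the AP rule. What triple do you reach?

start (3,-4,-1) = (f(1,0),f(0,1),f(1,1))
replace slot 1: 2·((-4)+(-1)) − 3 = -13 → (-13,-4,-1)

-13,-4,-1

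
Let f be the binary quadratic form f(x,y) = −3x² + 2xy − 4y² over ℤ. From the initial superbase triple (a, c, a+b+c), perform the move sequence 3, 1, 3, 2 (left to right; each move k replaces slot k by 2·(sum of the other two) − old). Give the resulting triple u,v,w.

start (-3,-4,-5) = (f(1,0),f(0,1),f(1,1))
replace slot 3: 2·((-3)+(-4)) − (-5) = -9 → (-3,-4,-9)
replace slot 1: 2·((-4)+(-9)) − (-3) = -23 → (-23,-4,-9)
replace slot 3: 2·((-23)+(-4)) − (-9) = -45 → (-23,-4,-45)
replace slot 2: 2·((-23)+(-45)) − (-4) = -132 → (-23,-132,-45)

-23,-132,-45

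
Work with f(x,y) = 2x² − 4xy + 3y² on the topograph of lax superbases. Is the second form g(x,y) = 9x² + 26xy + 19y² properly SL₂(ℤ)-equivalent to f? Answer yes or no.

D₁ = -8, D₂ = -8
f: translate: b→0 (≡-4 mod 4), so (2,-4,3)→(2,0,1)
f: flip: (2,0,1)→(1,0,2)
f: reduced (well bottom): (1,0,2) with a≤c, −a<b≤a
g: translate: b→8 (≡26 mod 18), so (9,26,19)→(9,8,2)
g: flip: (9,8,2)→(2,-8,9)
g: translate: b→0 (≡-8 mod 4), so (2,-8,9)→(2,0,1)
g: flip: (2,0,1)→(1,0,2)
g: reduced (well bottom): (1,0,2) with a≤c, −a<b≤a
reduced forms (1, 0, 2) vs (1, 0, 2) ⇒ equivalent

yes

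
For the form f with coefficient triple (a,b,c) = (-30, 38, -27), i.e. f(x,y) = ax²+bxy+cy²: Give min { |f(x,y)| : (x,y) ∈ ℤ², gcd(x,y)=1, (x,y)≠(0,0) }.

translate: b→22 (≡-38 mod 60), so (30,-38,27)→(30,22,19)
flip: (30,22,19)→(19,-22,30)
translate: b→16 (≡-22 mod 38), so (19,-22,30)→(19,16,27)
reduced (well bottom): (19,16,27) with a≤c, −a<b≤a
well minimum |f| = |-19| = 19 (negative-definite)

19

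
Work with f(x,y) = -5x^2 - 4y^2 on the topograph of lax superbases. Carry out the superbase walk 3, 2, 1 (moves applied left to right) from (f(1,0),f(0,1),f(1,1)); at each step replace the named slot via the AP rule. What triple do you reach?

start (-5,-4,-9) = (f(1,0),f(0,1),f(1,1))
replace slot 3: 2·((-5)+(-4)) − (-9) = -9 → (-5,-4,-9)
replace slot 2: 2·((-5)+(-9)) − (-4) = -24 → (-5,-24,-9)
replace slot 1: 2·((-24)+(-9)) − (-5) = -61 → (-61,-24,-9)

-61,-24,-9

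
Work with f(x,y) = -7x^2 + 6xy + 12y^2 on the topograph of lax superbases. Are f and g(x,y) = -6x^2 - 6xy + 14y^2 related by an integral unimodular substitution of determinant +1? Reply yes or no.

D₁ = 372, D₂ = 372
river cycle of f (length 10): (12, 18, -1), (-1, 18, 12), (12, 6, -7), (-7, 8, 11), (11, 14, -4), (-4, 18, 3), (3, 18, -4), (-4, 14, 11), (11, 8, -7), (-7, 6, 12)
river cycle of g (length 2): (-6, 18, 2), (2, 18, -6)
cycles differ ⇒ inequivalent

no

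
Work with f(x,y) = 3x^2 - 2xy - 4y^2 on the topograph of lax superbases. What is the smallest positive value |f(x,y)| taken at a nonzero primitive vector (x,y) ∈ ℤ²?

descent: ρ → (-4,2,3)  [lands on river]
river: ρ → (3,4,-3)
river: ρ → (-3,2,4)
river: ρ → (4,6,-1)
river: ρ → (-1,6,4)
river: ρ → (4,2,-3)
river: ρ → (-3,4,3)
river: ρ → (3,2,-4)
river: ρ → (-4,6,1)
river: ρ → (1,6,-4)
closes: descent 1, river 10
min |a| on river = 1

1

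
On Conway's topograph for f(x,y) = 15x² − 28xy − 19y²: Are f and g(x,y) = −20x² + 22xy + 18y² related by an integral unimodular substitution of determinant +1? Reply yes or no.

D₁ = 1924, D₂ = 1924
river cycle of f (length 30): (-19, 28, 15), (15, 32, -15), (-15, 28, 19), (19, 10, -24), (-24, 38, 5), (5, 42, -8), (-8, 38, 15), (15, 22, -24), (-24, 26, 13), (13, 26, -24), … (20 more)
river cycle of g (length 30): (18, 14, -24), (-24, 34, 8), (8, 30, -32), (-32, 34, 6), (6, 38, -20), (-20, 42, 2), (2, 42, -20), (-20, 38, 6), (6, 34, -32), (-32, 30, 8), … (20 more)
cycles differ ⇒ inequivalent

no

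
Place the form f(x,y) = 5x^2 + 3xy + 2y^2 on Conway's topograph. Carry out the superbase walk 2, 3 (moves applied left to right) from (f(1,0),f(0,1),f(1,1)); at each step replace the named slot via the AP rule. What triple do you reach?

start (5,2,10) = (f(1,0),f(0,1),f(1,1))
replace slot 2: 2·(5+10) − 2 = 28 → (5,28,10)
replace slot 3: 2·(5+28) − 10 = 56 → (5,28,56)

5,28,56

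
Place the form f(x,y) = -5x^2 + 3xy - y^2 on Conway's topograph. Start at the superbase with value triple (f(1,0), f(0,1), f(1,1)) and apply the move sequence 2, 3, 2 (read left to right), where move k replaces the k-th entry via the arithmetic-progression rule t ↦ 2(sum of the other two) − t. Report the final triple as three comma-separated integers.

start (-5,-1,-3) = (f(1,0),f(0,1),f(1,1))
replace slot 2: 2·((-5)+(-3)) − (-1) = -15 → (-5,-15,-3)
replace slot 3: 2·((-5)+(-15)) − (-3) = -37 → (-5,-15,-37)
replace slot 2: 2·((-5)+(-37)) − (-15) = -69 → (-5,-69,-37)

-5,-69,-37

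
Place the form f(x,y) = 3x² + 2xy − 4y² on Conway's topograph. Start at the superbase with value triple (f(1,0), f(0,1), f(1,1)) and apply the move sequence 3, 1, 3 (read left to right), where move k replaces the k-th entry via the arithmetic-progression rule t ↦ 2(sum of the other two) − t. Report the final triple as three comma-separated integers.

start (3,-4,1) = (f(1,0),f(0,1),f(1,1))
replace slot 3: 2·(3+(-4)) − 1 = -3 → (3,-4,-3)
replace slot 1: 2·((-4)+(-3)) − 3 = -17 → (-17,-4,-3)
replace slot 3: 2·((-17)+(-4)) − (-3) = -39 → (-17,-4,-39)

-17,-4,-39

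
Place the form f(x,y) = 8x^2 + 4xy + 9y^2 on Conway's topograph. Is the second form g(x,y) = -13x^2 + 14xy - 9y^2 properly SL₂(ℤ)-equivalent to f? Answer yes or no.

D₁ = -272, D₂ = -272
f: reduced (well bottom): (8,4,9) with a≤c, −a<b≤a
g is negative-definite; reduce −g:
−g: translate: b→12 (≡-14 mod 26), so (13,-14,9)→(13,12,8)
−g: flip: (13,12,8)→(8,-12,13)
−g: translate: b→4 (≡-12 mod 16), so (8,-12,13)→(8,4,9)
−g: reduced (well bottom): (8,4,9) with a≤c, −a<b≤a
flip sign back: reduced form of g is (-8,-4,-9)
reduced forms (8, 4, 9) vs (-8, -4, -9) ⇒ inequivalent

no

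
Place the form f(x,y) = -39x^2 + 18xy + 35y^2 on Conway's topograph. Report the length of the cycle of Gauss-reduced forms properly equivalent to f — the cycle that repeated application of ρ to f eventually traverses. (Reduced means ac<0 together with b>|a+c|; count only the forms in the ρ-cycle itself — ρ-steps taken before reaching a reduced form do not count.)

D = 5784, ⌊√D⌋ = 76
river: ρ → (35,52,-22)
river: ρ → (-22,36,51)
river: ρ → (51,66,-7)
river: ρ → (-7,74,11)
river: ρ → (11,58,-55)
river: ρ → (-55,52,14)
river: ρ → (14,60,-39)
river: ρ → (-39,18,35)
ρ-cycle length = 8 (tail of 0 descent steps not counted)

8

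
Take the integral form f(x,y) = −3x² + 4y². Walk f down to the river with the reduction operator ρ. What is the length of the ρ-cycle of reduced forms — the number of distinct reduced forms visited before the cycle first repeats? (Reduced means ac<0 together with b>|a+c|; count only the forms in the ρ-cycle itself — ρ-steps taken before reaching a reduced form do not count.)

D = 48, ⌊√D⌋ = 6
descent: ρ → (4,0,-3)
descent: ρ → (-3,6,1)  [lands on river]
river: ρ → (1,6,-3)
ρ-cycle length = 2 (tail of 2 descent steps not counted)

2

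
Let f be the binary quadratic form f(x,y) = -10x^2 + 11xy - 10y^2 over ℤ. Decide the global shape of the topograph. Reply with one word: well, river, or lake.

D = b²−4ac = 11² − 4·(-10)·(-10) = -279
D < 0 ⇒ definite ⇒ every region one sign ⇒ single well

well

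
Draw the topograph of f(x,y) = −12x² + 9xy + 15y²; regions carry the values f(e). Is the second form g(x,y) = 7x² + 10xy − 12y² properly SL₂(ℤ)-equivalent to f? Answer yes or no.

D₁ = 801, D₂ = 436
discriminants differ ⇒ not SL₂(ℤ)-equivalent

no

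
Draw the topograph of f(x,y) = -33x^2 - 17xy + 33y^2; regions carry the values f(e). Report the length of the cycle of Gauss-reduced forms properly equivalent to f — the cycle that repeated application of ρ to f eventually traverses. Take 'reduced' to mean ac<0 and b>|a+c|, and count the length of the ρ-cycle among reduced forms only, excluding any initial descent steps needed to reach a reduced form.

D = 4645, ⌊√D⌋ = 68
descent: ρ → (33,17,-33)  [lands on river]
river: ρ → (-33,49,17)
river: ρ → (17,53,-27)
river: ρ → (-27,55,15)
river: ρ → (15,65,-7)
river: ρ → (-7,61,33)
river: ρ → (33,5,-35)
river: ρ → (-35,65,3)
river: ρ → (3,67,-13)
river: ρ → (-13,63,13)
river: ρ → (13,67,-3)
river: ρ → (-3,65,35)
river: ρ → (35,5,-33)
river: ρ → (-33,61,7)
river: ρ → (7,65,-15)
river: ρ → (-15,55,27)
river: ρ → (27,53,-17)
river: ρ → (-17,49,33)
ρ-cycle length = 18 (tail of 1 descent step not counted)

18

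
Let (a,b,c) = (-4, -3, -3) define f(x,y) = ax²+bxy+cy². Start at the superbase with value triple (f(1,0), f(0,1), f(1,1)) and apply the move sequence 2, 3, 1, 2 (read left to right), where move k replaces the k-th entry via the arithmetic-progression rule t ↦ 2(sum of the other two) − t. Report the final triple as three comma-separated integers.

start (-4,-3,-10) = (f(1,0),f(0,1),f(1,1))
replace slot 2: 2·((-4)+(-10)) − (-3) = -25 → (-4,-25,-10)
replace slot 3: 2·((-4)+(-25)) − (-10) = -48 → (-4,-25,-48)
replace slot 1: 2·((-25)+(-48)) − (-4) = -142 → (-142,-25,-48)
replace slot 2: 2·((-142)+(-48)) − (-25) = -355 → (-142,-355,-48)

-142,-355,-48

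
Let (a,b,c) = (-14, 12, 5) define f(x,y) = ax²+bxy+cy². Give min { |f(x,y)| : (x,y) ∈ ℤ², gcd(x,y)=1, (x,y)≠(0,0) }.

river: ρ → (5,18,-5)
river: ρ → (-5,12,14)
river: ρ → (14,16,-3)
river: ρ → (-3,20,2)
river: ρ → (2,20,-3)
river: ρ → (-3,16,14)
river: ρ → (14,12,-5)
river: ρ → (-5,18,5)
river: ρ → (5,12,-14)
river: ρ → (-14,16,3)
river: ρ → (3,20,-2)
river: ρ → (-2,20,3)
river: ρ → (3,16,-14)
river: ρ → (-14,12,5)
closes: descent 0, river 14
min |a| on river = 2

2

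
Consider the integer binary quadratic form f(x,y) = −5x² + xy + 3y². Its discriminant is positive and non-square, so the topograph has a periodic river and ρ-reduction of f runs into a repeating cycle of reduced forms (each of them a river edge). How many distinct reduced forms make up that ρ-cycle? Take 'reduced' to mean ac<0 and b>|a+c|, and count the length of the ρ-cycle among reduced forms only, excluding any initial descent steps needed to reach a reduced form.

D = 61, ⌊√D⌋ = 7
descent: ρ → (3,5,-3)  [lands on river]
river: ρ → (-3,7,1)
river: ρ → (1,7,-3)
river: ρ → (-3,5,3)
river: ρ → (3,7,-1)
river: ρ → (-1,7,3)
ρ-cycle length = 6 (tail of 1 descent step not counted)

6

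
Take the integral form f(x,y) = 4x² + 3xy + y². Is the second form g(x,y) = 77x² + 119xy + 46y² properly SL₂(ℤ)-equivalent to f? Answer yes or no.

D₁ = -7, D₂ = -7
f: flip: (4,3,1)→(1,-3,4)
f: translate: b→1 (≡-3 mod 2), so (1,-3,4)→(1,1,2)
f: reduced (well bottom): (1,1,2) with a≤c, −a<b≤a
g: translate: b→-35 (≡119 mod 154), so (77,119,46)→(77,-35,4)
g: flip: (77,-35,4)→(4,35,77)
g: translate: b→3 (≡35 mod 8), so (4,35,77)→(4,3,1)
g: flip: (4,3,1)→(1,-3,4)
g: translate: b→1 (≡-3 mod 2), so (1,-3,4)→(1,1,2)
g: reduced (well bottom): (1,1,2) with a≤c, −a<b≤a
reduced forms (1, 1, 2) vs (1, 1, 2) ⇒ equivalent

yes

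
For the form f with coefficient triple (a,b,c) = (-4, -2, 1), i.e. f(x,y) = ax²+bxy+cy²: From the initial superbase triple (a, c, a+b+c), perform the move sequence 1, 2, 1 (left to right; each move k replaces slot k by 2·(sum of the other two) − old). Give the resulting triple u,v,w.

start (-4,1,-5) = (f(1,0),f(0,1),f(1,1))
replace slot 1: 2·(1+(-5)) − (-4) = -4 → (-4,1,-5)
replace slot 2: 2·((-4)+(-5)) − 1 = -19 → (-4,-19,-5)
replace slot 1: 2·((-19)+(-5)) − (-4) = -44 → (-44,-19,-5)

-44,-19,-5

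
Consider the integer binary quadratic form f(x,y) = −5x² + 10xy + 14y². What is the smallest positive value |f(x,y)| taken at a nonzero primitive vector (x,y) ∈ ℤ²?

river: ρ → (14,18,-1)
river: ρ → (-1,18,14)
river: ρ → (14,10,-5)
river: ρ → (-5,10,14)
closes: descent 0, river 4
min |a| on river = 1

1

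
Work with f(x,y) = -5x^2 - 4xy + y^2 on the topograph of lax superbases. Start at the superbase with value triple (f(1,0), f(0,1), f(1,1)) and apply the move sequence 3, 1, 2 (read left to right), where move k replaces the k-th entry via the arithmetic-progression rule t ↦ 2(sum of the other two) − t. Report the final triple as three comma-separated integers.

start (-5,1,-8) = (f(1,0),f(0,1),f(1,1))
replace slot 3: 2·((-5)+1) − (-8) = 0 → (-5,1,0)
replace slot 1: 2·(1+0) − (-5) = 7 → (7,1,0)
replace slot 2: 2·(7+0) − 1 = 13 → (7,13,0)

7,13,0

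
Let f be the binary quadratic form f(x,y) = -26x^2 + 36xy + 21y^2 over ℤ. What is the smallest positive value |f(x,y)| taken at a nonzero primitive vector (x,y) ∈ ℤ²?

river: ρ → (21,48,-14)
river: ρ → (-14,36,39)
river: ρ → (39,42,-11)
river: ρ → (-11,46,31)
river: ρ → (31,16,-26)
river: ρ → (-26,36,21)
closes: descent 0, river 6
min |a| on river = 11

11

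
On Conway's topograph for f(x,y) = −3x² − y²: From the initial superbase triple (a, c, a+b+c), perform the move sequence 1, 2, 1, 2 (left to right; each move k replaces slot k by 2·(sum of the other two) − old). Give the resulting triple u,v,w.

start (-3,-1,-4) = (f(1,0),f(0,1),f(1,1))
replace slot 1: 2·((-1)+(-4)) − (-3) = -7 → (-7,-1,-4)
replace slot 2: 2·((-7)+(-4)) − (-1) = -21 → (-7,-21,-4)
replace slot 1: 2·((-21)+(-4)) − (-7) = -43 → (-43,-21,-4)
replace slot 2: 2·((-43)+(-4)) − (-21) = -73 → (-43,-73,-4)

-43,-73,-4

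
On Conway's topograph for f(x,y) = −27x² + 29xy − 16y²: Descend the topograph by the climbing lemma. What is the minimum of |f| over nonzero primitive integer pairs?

translate: b→25 (≡-29 mod 54), so (27,-29,16)→(27,25,14)
flip: (27,25,14)→(14,-25,27)
translate: b→3 (≡-25 mod 28), so (14,-25,27)→(14,3,16)
reduced (well bottom): (14,3,16) with a≤c, −a<b≤a
well minimum |f| = |-14| = 14 (negative-definite)

14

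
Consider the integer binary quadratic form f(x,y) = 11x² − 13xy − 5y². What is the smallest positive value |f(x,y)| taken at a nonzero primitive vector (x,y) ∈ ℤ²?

descent: ρ → (-5,13,11)  [lands on river]
river: ρ → (11,9,-7)
river: ρ → (-7,19,1)
river: ρ → (1,19,-7)
river: ρ → (-7,9,11)
river: ρ → (11,13,-5)
river: ρ → (-5,17,5)
river: ρ → (5,13,-11)
river: ρ → (-11,9,7)
river: ρ → (7,19,-1)
river: ρ → (-1,19,7)
river: ρ → (7,9,-11)
river: ρ → (-11,13,5)
river: ρ → (5,17,-5)
closes: descent 1, river 14
min |a| on river = 1

1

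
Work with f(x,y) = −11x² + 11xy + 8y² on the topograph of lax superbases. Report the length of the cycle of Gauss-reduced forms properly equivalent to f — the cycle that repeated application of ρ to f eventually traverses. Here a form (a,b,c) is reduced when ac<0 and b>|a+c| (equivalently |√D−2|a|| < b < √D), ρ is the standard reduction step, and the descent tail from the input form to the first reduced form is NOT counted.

D = 473, ⌊√D⌋ = 21
river: ρ → (8,21,-1)
river: ρ → (-1,21,8)
river: ρ → (8,11,-11)
river: ρ → (-11,11,8)
ρ-cycle length = 4 (tail of 0 descent steps not counted)

4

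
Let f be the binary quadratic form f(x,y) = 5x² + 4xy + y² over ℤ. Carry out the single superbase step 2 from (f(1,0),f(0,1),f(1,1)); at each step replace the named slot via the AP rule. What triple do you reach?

start (5,1,10) = (f(1,0),f(0,1),f(1,1))
replace slot 2: 2·(5+10) − 1 = 29 → (5,29,10)

5,29,10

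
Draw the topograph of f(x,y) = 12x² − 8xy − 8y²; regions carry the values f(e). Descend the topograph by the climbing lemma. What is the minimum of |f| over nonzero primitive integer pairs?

descent: ρ → (-8,8,12)  [lands on river]
river: ρ → (12,16,-4)
river: ρ → (-4,16,12)
river: ρ → (12,8,-8)
closes: descent 1, river 4
min |a| on river = 4

4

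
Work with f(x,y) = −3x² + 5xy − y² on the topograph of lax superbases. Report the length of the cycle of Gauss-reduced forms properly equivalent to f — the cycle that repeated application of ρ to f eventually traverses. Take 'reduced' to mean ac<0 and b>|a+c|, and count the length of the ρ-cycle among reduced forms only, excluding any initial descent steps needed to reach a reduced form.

D = 13, ⌊√D⌋ = 3
descent: ρ → (-1,3,1)  [lands on river]
river: ρ → (1,3,-1)
ρ-cycle length = 2 (tail of 1 descent step not counted)

2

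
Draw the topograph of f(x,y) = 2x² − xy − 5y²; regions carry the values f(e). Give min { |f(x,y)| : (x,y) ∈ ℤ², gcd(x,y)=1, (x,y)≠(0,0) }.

descent: ρ → (-5,1,2)
descent: ρ → (2,3,-4)  [lands on river]
river: ρ → (-4,5,1)
river: ρ → (1,5,-4)
river: ρ → (-4,3,2)
river: ρ → (2,5,-2)
river: ρ → (-2,3,4)
river: ρ → (4,5,-1)
river: ρ → (-1,5,4)
river: ρ → (4,3,-2)
river: ρ → (-2,5,2)
closes: descent 2, river 10
min |a| on river = 1

1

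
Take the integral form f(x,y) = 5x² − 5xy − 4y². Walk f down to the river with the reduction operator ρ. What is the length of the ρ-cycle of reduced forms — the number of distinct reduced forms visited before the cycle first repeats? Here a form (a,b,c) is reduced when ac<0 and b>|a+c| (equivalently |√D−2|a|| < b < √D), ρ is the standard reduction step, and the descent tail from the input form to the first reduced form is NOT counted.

D = 105, ⌊√D⌋ = 10
descent: ρ → (-4,5,5)  [lands on river]
river: ρ → (5,5,-4)
river: ρ → (-4,3,6)
river: ρ → (6,9,-1)
river: ρ → (-1,9,6)
river: ρ → (6,3,-4)
ρ-cycle length = 6 (tail of 1 descent step not counted)

6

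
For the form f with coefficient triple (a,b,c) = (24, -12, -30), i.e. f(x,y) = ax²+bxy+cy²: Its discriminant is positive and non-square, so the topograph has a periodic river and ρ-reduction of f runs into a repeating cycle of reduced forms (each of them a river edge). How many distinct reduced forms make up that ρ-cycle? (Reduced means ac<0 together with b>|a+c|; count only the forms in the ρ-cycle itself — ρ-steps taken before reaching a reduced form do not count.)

D = 3024, ⌊√D⌋ = 54
descent: ρ → (-30,12,24)  [lands on river]
river: ρ → (24,36,-18)
river: ρ → (-18,36,24)
river: ρ → (24,12,-30)
river: ρ → (-30,48,6)
river: ρ → (6,48,-30)
ρ-cycle length = 6 (tail of 1 descent step not counted)

6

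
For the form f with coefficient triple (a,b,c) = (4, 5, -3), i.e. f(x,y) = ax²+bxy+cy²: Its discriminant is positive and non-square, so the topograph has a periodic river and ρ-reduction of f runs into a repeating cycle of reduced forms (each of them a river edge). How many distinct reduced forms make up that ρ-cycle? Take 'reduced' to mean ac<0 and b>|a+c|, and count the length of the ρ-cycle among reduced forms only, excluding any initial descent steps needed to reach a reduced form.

D = 73, ⌊√D⌋ = 8
river: ρ → (-3,7,2)
river: ρ → (2,5,-6)
river: ρ → (-6,7,1)
river: ρ → (1,7,-6)
river: ρ → (-6,5,2)
river: ρ → (2,7,-3)
river: ρ → (-3,5,4)
river: ρ → (4,3,-4)
river: ρ → (-4,5,3)
river: ρ → (3,7,-2)
river: ρ → (-2,5,6)
river: ρ → (6,7,-1)
river: ρ → (-1,7,6)
river: ρ → (6,5,-2)
river: ρ → (-2,7,3)
river: ρ → (3,5,-4)
river: ρ → (-4,3,4)
river: ρ → (4,5,-3)
ρ-cycle length = 18 (tail of 0 descent steps not counted)

18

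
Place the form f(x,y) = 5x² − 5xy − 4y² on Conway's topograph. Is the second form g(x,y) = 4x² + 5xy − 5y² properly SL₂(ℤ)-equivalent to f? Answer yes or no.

D₁ = 105, D₂ = 105
river cycle of f (length 6): (-4, 5, 5), (5, 5, -4), (-4, 3, 6), (6, 9, -1), (-1, 9, 6), (6, 3, -4)
river cycle of g (length 6): (-5, 5, 4), (4, 3, -6), (-6, 9, 1), (1, 9, -6), (-6, 3, 4), (4, 5, -5)
cycles differ ⇒ inequivalent

no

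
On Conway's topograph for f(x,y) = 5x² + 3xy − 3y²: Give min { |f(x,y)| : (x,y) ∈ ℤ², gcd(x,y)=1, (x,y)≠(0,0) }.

river: ρ → (-3,3,5)
river: ρ → (5,7,-1)
river: ρ → (-1,7,5)
river: ρ → (5,3,-3)
closes: descent 0, river 4
min |a| on river = 1

1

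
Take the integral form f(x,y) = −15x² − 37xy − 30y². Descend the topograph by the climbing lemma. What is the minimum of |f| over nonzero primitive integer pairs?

translate: b→7 (≡37 mod 30), so (15,37,30)→(15,7,8)
flip: (15,7,8)→(8,-7,15)
reduced (well bottom): (8,-7,15) with a≤c, −a<b≤a
well minimum |f| = |-8| = 8 (negative-definite)

8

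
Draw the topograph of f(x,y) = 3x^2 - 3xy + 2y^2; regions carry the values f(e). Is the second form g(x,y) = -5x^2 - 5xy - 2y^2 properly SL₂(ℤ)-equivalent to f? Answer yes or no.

D₁ = -15, D₂ = -15
f: translate: b→3 (≡-3 mod 6), so (3,-3,2)→(3,3,2)
f: flip: (3,3,2)→(2,-3,3)
f: translate: b→1 (≡-3 mod 4), so (2,-3,3)→(2,1,2)
f: reduced (well bottom): (2,1,2) with a≤c, −a<b≤a
g is negative-definite; reduce −g:
−g: flip: (5,5,2)→(2,-5,5)
−g: translate: b→-1 (≡-5 mod 4), so (2,-5,5)→(2,-1,2)
−g: flip: (2,-1,2)→(2,1,2)
−g: reduced (well bottom): (2,1,2) with a≤c, −a<b≤a
flip sign back: reduced form of g is (-2,-1,-2)
reduced forms (2, 1, 2) vs (-2, -1, -2) ⇒ inequivalent

no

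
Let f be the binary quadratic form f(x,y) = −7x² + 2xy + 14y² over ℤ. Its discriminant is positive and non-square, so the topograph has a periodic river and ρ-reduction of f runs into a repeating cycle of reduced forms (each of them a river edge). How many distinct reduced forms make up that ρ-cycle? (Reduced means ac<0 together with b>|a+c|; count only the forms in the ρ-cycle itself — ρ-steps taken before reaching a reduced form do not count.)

D = 396, ⌊√D⌋ = 19
descent: ρ → (14,-2,-7)
descent: ρ → (-7,16,5)  [lands on river]
river: ρ → (5,14,-10)
river: ρ → (-10,6,9)
river: ρ → (9,12,-7)
ρ-cycle length = 4 (tail of 2 descent steps not counted)

4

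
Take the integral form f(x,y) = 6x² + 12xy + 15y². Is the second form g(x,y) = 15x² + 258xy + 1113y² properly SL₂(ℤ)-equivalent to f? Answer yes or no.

D₁ = -216, D₂ = -216
f: translate: b→0 (≡12 mod 12), so (6,12,15)→(6,0,9)
f: reduced (well bottom): (6,0,9) with a≤c, −a<b≤a
g: translate: b→-12 (≡258 mod 30), so (15,258,1113)→(15,-12,6)
g: flip: (15,-12,6)→(6,12,15)
g: translate: b→0 (≡12 mod 12), so (6,12,15)→(6,0,9)
g: reduced (well bottom): (6,0,9) with a≤c, −a<b≤a
reduced forms (6, 0, 9) vs (6, 0, 9) ⇒ equivalent

yes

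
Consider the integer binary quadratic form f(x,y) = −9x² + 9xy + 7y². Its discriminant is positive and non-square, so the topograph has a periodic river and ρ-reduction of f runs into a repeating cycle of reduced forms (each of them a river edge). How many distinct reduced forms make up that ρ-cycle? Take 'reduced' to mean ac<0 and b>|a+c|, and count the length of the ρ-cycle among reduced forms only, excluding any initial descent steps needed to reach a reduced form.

D = 333, ⌊√D⌋ = 18
river: ρ → (7,5,-11)
river: ρ → (-11,17,1)
river: ρ → (1,17,-11)
river: ρ → (-11,5,7)
river: ρ → (7,9,-9)
river: ρ → (-9,9,7)
ρ-cycle length = 6 (tail of 0 descent steps not counted)

6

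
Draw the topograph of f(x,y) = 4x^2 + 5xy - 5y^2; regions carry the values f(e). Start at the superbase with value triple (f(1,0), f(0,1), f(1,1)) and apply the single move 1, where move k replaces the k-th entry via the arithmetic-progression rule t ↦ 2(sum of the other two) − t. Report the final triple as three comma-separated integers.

start (4,-5,4) = (f(1,0),f(0,1),f(1,1))
replace slot 1: 2·((-5)+4) − 4 = -6 → (-6,-5,4)

-6,-5,4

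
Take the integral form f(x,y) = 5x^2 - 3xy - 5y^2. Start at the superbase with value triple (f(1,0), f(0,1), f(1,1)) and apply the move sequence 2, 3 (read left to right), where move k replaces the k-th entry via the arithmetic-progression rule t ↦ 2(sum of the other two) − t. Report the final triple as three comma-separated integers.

start (5,-5,-3) = (f(1,0),f(0,1),f(1,1))
replace slot 2: 2·(5+(-3)) − (-5) = 9 → (5,9,-3)
replace slot 3: 2·(5+9) − (-3) = 31 → (5,9,31)

5,9,31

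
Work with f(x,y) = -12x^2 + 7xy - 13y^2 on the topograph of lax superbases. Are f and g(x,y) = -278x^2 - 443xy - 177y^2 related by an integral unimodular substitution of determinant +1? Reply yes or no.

D₁ = -575, D₂ = -575
f is negative-definite; reduce −f:
−f: reduced (well bottom): (12,-7,13) with a≤c, −a<b≤a
flip sign back: reduced form of f is (-12,7,-13)
g is negative-definite; reduce −g:
−g: translate: b→-113 (≡443 mod 556), so (278,443,177)→(278,-113,12)
−g: flip: (278,-113,12)→(12,113,278)
−g: translate: b→-7 (≡113 mod 24), so (12,113,278)→(12,-7,13)
−g: reduced (well bottom): (12,-7,13) with a≤c, −a<b≤a
flip sign back: reduced form of g is (-12,7,-13)
reduced forms (-12, 7, -13) vs (-12, 7, -13) ⇒ equivalent

yes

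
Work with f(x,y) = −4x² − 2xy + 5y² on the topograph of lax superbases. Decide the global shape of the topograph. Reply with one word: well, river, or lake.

D = b²−4ac = (-2)² − 4·(-4)·5 = 84
D > 0 non-square ⇒ indefinite ⇒ periodic river

river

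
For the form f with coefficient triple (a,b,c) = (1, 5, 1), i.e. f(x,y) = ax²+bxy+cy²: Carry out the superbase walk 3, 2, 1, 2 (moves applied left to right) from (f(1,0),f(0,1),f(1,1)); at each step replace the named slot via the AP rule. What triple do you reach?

start (1,1,7) = (f(1,0),f(0,1),f(1,1))
replace slot 3: 2·(1+1) − 7 = -3 → (1,1,-3)
replace slot 2: 2·(1+(-3)) − 1 = -5 → (1,-5,-3)
replace slot 1: 2·((-5)+(-3)) − 1 = -17 → (-17,-5,-3)
replace slot 2: 2·((-17)+(-3)) − (-5) = -35 → (-17,-35,-3)

-17,-35,-3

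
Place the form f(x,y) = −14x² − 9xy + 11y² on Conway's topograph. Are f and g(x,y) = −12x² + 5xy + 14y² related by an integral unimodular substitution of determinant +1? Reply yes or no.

D₁ = 697, D₂ = 697
river cycle of f (length 18): (11, 9, -14), (-14, 19, 6), (6, 17, -17), (-17, 17, 6), (6, 19, -14), (-14, 9, 11), (11, 13, -12), (-12, 11, 12), (12, 13, -11), (-11, 9, 14), … (8 more)
river cycle of g (length 10): (14, 23, -3), (-3, 25, 6), (6, 23, -7), (-7, 19, 12), (12, 5, -14), (-14, 23, 3), (3, 25, -6), (-6, 23, 7), (7, 19, -12), (-12, 5, 14)
cycles differ ⇒ inequivalent

no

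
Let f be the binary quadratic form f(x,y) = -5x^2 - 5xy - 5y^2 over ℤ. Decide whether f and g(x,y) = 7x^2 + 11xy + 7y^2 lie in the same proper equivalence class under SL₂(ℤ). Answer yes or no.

D₁ = -75, D₂ = -75
f is negative-definite; reduce −f:
−f: reduced (well bottom): (5,5,5) with a≤c, −a<b≤a
flip sign back: reduced form of f is (-5,-5,-5)
g: translate: b→-3 (≡11 mod 14), so (7,11,7)→(7,-3,3)
g: flip: (7,-3,3)→(3,3,7)
g: reduced (well bottom): (3,3,7) with a≤c, −a<b≤a
reduced forms (-5, -5, -5) vs (3, 3, 7) ⇒ inequivalent

no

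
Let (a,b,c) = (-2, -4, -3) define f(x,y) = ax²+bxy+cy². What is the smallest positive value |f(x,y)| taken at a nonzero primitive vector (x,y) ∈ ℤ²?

translate: b→0 (≡4 mod 4), so (2,4,3)→(2,0,1)
flip: (2,0,1)→(1,0,2)
reduced (well bottom): (1,0,2) with a≤c, −a<b≤a
well minimum |f| = |-1| = 1 (negative-definite)

1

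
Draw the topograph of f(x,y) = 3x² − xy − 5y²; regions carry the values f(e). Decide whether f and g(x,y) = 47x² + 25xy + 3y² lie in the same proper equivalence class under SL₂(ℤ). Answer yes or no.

D₁ = 61, D₂ = 61
river cycle of f (length 6): (3, 5, -3), (-3, 7, 1), (1, 7, -3), (-3, 5, 3), (3, 7, -1), (-1, 7, 3)
river cycle of g (length 6): (3, 5, -3), (-3, 7, 1), (1, 7, -3), (-3, 5, 3), (3, 7, -1), (-1, 7, 3)
cycles coincide ⇒ equivalent

yes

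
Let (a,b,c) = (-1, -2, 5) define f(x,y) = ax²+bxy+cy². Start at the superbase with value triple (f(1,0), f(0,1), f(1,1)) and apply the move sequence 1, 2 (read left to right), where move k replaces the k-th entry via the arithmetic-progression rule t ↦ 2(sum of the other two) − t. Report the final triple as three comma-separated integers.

start (-1,5,2) = (f(1,0),f(0,1),f(1,1))
replace slot 1: 2·(5+2) − (-1) = 15 → (15,5,2)
replace slot 2: 2·(15+2) − 5 = 29 → (15,29,2)

15,29,2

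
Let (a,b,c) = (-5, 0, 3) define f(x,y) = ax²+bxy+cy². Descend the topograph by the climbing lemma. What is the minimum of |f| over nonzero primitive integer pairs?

descent: ρ → (3,6,-2)  [lands on river]
river: ρ → (-2,6,3)
closes: descent 1, river 2
min |a| on river = 2

2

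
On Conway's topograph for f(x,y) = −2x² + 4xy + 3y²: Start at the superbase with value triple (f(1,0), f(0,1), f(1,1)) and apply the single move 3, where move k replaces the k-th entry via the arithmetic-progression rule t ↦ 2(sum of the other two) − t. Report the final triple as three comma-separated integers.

start (-2,3,5) = (f(1,0),f(0,1),f(1,1))
replace slot 3: 2·((-2)+3) − 5 = -3 → (-2,3,-3)

-2,3,-3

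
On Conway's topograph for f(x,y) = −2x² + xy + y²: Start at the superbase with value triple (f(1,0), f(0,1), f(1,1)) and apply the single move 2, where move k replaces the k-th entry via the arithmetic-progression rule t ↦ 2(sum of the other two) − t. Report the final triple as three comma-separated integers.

start (-2,1,0) = (f(1,0),f(0,1),f(1,1))
replace slot 2: 2·((-2)+0) − 1 = -5 → (-2,-5,0)

-2,-5,0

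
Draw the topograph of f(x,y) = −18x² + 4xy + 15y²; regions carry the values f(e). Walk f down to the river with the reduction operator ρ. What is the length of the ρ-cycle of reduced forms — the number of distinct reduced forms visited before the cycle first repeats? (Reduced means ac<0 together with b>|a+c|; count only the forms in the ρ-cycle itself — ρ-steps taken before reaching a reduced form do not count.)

D = 1096, ⌊√D⌋ = 33
river: ρ → (15,26,-7)
river: ρ → (-7,30,7)
river: ρ → (7,26,-15)
river: ρ → (-15,4,18)
river: ρ → (18,32,-1)
river: ρ → (-1,32,18)
river: ρ → (18,4,-15)
river: ρ → (-15,26,7)
river: ρ → (7,30,-7)
river: ρ → (-7,26,15)
river: ρ → (15,4,-18)
river: ρ → (-18,32,1)
river: ρ → (1,32,-18)
river: ρ → (-18,4,15)
ρ-cycle length = 14 (tail of 0 descent steps not counted)

14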